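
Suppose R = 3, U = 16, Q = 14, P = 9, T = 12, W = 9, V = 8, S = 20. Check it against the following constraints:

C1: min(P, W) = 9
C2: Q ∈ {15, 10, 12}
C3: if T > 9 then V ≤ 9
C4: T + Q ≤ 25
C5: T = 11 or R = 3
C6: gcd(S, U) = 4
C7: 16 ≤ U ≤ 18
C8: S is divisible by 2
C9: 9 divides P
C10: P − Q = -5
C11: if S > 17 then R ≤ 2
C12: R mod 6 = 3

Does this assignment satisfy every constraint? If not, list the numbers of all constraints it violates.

C1: min(9, 9) = 9  ✓
C2: Q = 14 is not in {15, 10, 12}  ✗
C3: T = 12 > 9, so we need V ≤ 9; V = 8 ≤ 9  ✓
C4: T + Q = 12 + 14 = 26; 26 > 25, bound 25 not met  ✗
C5: T = 12 ≠ 11, but R = 3 = 3 (second disjunct)  ✓
C6: gcd(20, 16) = 4  ✓
C7: U = 16 lies in [16, 18]  ✓
C8: 20 / 2 = 10, so 2 divides 20  ✓
C9: 9 / 9 = 1, so 9 divides 9  ✓
C10: P − Q = 9 − 14 = -5  ✓
C11: S = 20 > 17, so we need R ≤ 2; but R = 3 > 2  ✗
C12: 3 mod 6 = 3  ✓

Constraints 2, 4, and 11 are violated.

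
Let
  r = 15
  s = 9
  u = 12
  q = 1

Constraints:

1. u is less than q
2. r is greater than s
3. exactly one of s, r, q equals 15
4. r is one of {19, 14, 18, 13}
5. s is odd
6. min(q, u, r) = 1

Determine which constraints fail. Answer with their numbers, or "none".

1. u = 12, q = 1; 12 ≥ 1 (want <) — violated.
2. r = 15, s = 9; 15 > 9 — OK.
3. s=9, r=15, q=1; 1 of them equals 15 — OK.
4. r = 15 is not in {19, 14, 18, 13} — violated.
5. s = 9 is odd — OK.
6. min(1, 12, 15) = 1 — OK.

Violated: 1, 4.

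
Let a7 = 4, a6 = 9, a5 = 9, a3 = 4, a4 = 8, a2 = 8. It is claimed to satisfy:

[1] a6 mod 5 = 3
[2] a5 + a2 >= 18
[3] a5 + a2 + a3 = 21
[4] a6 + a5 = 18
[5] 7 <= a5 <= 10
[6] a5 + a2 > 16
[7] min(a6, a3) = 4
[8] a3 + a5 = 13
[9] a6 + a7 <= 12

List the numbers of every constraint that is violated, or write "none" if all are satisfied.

[1] 9 mod 5 = 4, not 3  fails
[2] a5 + a2 = 9 + 8 = 17; 17 < 18, bound 18 not met  fails
[3] a5 + a2 + a3 = 9 + 8 + 4 = 21  holds
[4] a6 + a5 = 9 + 9 = 18  holds
[5] a5 = 9 lies in [7, 10]  holds
[6] a5 + a2 = 9 + 8 = 17; 17 > 16  holds
[7] min(9, 4) = 4  holds
[8] a3 + a5 = 4 + 9 = 13  holds
[9] a6 + a7 = 9 + 4 = 13; 13 > 12, bound 12 not met  fails

Constraints 1, 2, and 9 are violated.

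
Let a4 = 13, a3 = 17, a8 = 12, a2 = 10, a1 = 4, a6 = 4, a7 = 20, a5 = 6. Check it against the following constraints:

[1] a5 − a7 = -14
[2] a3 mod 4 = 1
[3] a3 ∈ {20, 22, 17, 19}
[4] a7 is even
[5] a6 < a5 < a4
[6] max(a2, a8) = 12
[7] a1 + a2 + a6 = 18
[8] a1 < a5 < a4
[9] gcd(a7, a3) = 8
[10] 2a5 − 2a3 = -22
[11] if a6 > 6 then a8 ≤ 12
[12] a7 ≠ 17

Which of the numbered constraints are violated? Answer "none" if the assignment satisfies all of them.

[1] a5 − a7 = 6 − 20 = -14 — holds.
[2] 17 mod 4 = 1 — holds.
[3] a3 = 17 is in {20, 22, 17, 19} — holds.
[4] a7 = 20 is even — holds.
[5] values 4 < 6 < 13 — holds.
[6] max(10, 12) = 12 — holds.
[7] a1 + a2 + a6 = 4 + 10 + 4 = 18 — holds.
[8] values 4 < 6 < 13 — holds.
[9] gcd(20, 17) = 1, not 8 — fails.
[10] 2a5 − 2a3 = 2(6) − 2(17) = -22 — holds.
[11] a6 = 4, not > 6; antecedent false, conditional vacuously true — holds.
[12] a7 = 20, and 20 ≠ 17 — holds.

The assignment fails constraint 9.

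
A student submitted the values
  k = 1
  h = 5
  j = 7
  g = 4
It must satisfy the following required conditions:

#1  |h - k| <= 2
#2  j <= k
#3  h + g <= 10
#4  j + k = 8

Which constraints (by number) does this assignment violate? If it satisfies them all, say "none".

Constraints 1, 2 are violated.

#1 |5 - 1| = 4; 4 > 2, exceeds bound 2 — does not hold.
#2 j = 7, k = 1; 7 > 1 (want ≤) — does not hold.
#3 h + g = 5 + 4 = 9; 9 ≤ 10 — holds.
#4 j + k = 7 + 1 = 8 — holds.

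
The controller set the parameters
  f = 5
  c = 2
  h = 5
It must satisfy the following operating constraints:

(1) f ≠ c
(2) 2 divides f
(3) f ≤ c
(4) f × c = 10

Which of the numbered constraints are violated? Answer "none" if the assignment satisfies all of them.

(1) f = 5, c = 2; distinct — holds.
(2) 5 = 2×2 + 1, so 2 does not divide 5 — fails.
(3) f = 5, c = 2; 5 > 2 (want ≤) — fails.
(4) f × c = 5 × 2 = 10 — holds.

Constraints 2 and 3 do not hold.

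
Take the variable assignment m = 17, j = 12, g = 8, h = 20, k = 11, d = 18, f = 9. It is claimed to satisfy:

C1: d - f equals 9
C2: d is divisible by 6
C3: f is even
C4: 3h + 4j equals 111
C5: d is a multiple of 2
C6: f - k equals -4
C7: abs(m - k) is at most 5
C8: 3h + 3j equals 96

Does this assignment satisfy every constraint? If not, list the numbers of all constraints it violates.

C1: d - f = 18 - 9 = 9 — OK.
C2: 18 / 6 = 3, so 6 divides 18 — OK.
C3: f = 9 is odd — violated.
C4: 3h + 4j = 3(20) + 4(12) = 108, not 111 — violated.
C5: 18 / 2 = 9, so 2 divides 18 — OK.
C6: f - k = 9 - 11 = -2, not -4 — violated.
C7: abs(17 - 11) = 6; 6 > 5, exceeds bound 5 — violated.
C8: 3h + 3j = 3(20) + 3(12) = 96 — OK.

The assignment fails constraints 3, 4, 6, and 7.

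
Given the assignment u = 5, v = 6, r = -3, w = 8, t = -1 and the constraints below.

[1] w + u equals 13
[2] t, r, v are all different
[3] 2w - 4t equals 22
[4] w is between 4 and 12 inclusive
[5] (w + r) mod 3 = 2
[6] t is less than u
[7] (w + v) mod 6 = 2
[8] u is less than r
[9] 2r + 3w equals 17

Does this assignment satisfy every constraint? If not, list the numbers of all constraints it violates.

Constraints 3, 8, and 9 are violated.

[1] w + u = 8 + 5 = 13  holds
[2] values -1, -3, 6 are pairwise distinct  holds
[3] 2w - 4t = 2(8) - 4(-1) = 20, not 22  fails
[4] w = 8 lies in [4, 12]  holds
[5] w + r = 5; 5 mod 3 = 2  holds
[6] t = -1, u = 5; -1 < 5  holds
[7] w + v = 14; 14 mod 6 = 2  holds
[8] u = 5, r = -3; 5 ≥ -3 (want <)  fails
[9] 2r + 3w = 2(-3) + 3(8) = 18, not 17  fails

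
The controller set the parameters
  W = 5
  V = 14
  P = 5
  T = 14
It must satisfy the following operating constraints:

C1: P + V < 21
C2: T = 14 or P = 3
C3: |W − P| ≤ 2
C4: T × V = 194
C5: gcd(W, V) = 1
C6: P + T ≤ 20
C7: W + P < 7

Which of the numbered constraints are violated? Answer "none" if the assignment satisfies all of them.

C1: P + V = 5 + 14 = 19; 19 < 21 — OK.
C2: T = 14 = 14 (first disjunct) — OK.
C3: |5 − 5| = 0; 0 ≤ 2 — OK.
C4: T × V = 14 × 14 = 196, not 194 — violated.
C5: gcd(5, 14) = 1 — OK.
C6: P + T = 5 + 14 = 19; 19 ≤ 20 — OK.
C7: W + P = 5 + 5 = 10; 10 ≥ 7, bound 7 not met — violated.

The assignment fails constraints 4, 7.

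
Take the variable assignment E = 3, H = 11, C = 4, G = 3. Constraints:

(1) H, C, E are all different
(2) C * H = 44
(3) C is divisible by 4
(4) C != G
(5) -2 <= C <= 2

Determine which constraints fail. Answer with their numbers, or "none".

(1) values 11, 4, 3 are pairwise distinct — OK.
(2) C * H = 4 * 11 = 44 — OK.
(3) 4 / 4 = 1, so 4 divides 4 — OK.
(4) C = 4, G = 3; distinct — OK.
(5) C = 4 is outside [-2, 2] — violated.

The assignment fails constraint 5.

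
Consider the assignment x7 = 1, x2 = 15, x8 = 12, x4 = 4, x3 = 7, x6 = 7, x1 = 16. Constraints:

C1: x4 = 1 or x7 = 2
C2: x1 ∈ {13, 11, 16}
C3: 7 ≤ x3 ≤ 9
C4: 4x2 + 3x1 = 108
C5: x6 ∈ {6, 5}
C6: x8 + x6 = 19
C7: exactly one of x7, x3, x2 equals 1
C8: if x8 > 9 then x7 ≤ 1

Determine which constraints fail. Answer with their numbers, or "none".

C1: x4 = 4 ≠ 1 and x7 = 1 ≠ 2; both disjuncts false  no
C2: x1 = 16 is in {13, 11, 16}  yes
C3: x3 = 7 lies in [7, 9]  yes
C4: 4x2 + 3x1 = 4(15) + 3(16) = 108  yes
C5: x6 = 7 is not in {6, 5}  no
C6: x8 + x6 = 12 + 7 = 19  yes
C7: x7=1, x3=7, x2=15; 1 of them equals 1  yes
C8: x8 = 12 > 9, so we need x7 ≤ 1; x7 = 1 ≤ 1  yes

Constraints 1, 5 do not hold.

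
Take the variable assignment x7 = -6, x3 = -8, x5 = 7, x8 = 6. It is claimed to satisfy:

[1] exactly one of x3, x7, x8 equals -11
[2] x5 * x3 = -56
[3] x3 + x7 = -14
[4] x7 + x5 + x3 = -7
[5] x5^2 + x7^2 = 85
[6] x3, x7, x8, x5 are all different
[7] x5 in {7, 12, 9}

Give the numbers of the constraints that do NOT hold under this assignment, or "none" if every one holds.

[1] x3=-8, x7=-6, x8=6; 0 of them equal -11, not exactly one — does not hold.
[2] x5 * x3 = 7 * (-8) = -56 — holds.
[3] x3 + x7 = -8 + (-6) = -14 — holds.
[4] x7 + x5 + x3 = -6 + 7 + (-8) = -7 — holds.
[5] x5^2 + x7^2 = 7^2 + (-6)^2 = 49 + 36 = 85 — holds.
[6] values -8, -6, 6, 7 are pairwise distinct — holds.
[7] x5 = 7 is in {7, 12, 9} — holds.

Violated: 1.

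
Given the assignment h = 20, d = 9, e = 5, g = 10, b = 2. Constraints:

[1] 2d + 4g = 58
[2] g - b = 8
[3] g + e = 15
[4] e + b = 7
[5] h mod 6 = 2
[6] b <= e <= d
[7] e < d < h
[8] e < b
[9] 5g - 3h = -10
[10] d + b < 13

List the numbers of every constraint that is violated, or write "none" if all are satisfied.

[1] 2d + 4g = 2(9) + 4(10) = 58 — satisfied.
[2] g - b = 10 - 2 = 8 — satisfied.
[3] g + e = 10 + 5 = 15 — satisfied.
[4] e + b = 5 + 2 = 7 — satisfied.
[5] 20 mod 6 = 2 — satisfied.
[6] values 2 <= 5 <= 9 — satisfied.
[7] values 5 < 9 < 20 — satisfied.
[8] e = 5, b = 2; 5 ≥ 2 (want <) — violated.
[9] 5g - 3h = 5(10) - 3(20) = -10 — satisfied.
[10] d + b = 9 + 2 = 11; 11 < 13 — satisfied.

Violated: 8.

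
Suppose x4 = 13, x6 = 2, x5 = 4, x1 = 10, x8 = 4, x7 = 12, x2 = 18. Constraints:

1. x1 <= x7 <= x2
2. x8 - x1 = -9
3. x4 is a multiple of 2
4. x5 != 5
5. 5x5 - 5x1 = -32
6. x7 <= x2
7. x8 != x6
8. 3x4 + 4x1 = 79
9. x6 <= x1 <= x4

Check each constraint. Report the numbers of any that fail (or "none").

Constraints 2, 3, and 5 are violated.

1. values 10 <= 12 <= 18  ✔
2. x8 - x1 = 4 - 10 = -6, not -9  ✘
3. 13 = 2*6 + 1, so 2 does not divide 13  ✘
4. x5 = 4, and 4 ≠ 5  ✔
5. 5x5 - 5x1 = 5(4) - 5(10) = -30, not -32  ✘
6. x7 = 12, x2 = 18; 12 ≤ 18  ✔
7. x8 = 4, x6 = 2; distinct  ✔
8. 3x4 + 4x1 = 3(13) + 4(10) = 79  ✔
9. values 2 <= 10 <= 13  ✔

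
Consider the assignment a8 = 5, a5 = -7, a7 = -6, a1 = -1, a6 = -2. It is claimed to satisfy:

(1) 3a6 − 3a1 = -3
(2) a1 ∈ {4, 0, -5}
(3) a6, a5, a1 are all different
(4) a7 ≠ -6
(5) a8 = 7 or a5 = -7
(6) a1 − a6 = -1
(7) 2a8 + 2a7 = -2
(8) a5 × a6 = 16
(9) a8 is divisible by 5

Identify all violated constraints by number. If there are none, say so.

Violated: 2, 4, 6, and 8.

(1) 3a6 − 3a1 = 3(-2) − 3(-1) = -3  ✓
(2) a1 = -1 is not in {4, 0, -5}  ✗
(3) values -2, -7, -1 are pairwise distinct  ✓
(4) a7 = -6, but -6 is required to differ  ✗
(5) a8 = 5 ≠ 7, but a5 = -7 = -7 (second disjunct)  ✓
(6) a1 − a6 = -1 − (-2) = 1, not -1  ✗
(7) 2a8 + 2a7 = 2(5) + 2(-6) = -2  ✓
(8) a5 × a6 = -7 × (-2) = 14, not 16  ✗
(9) 5 / 5 = 1, so 5 divides 5  ✓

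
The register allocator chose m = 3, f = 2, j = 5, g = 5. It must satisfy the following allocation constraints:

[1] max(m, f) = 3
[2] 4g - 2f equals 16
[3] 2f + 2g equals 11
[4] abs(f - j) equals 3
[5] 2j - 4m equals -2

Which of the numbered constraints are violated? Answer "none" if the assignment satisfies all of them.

Violated: 3.

[1] max(3, 2) = 3 — OK.
[2] 4g - 2f = 4(5) - 2(2) = 16 — OK.
[3] 2f + 2g = 2(2) + 2(5) = 14, not 11 — violated.
[4] abs(2 - 5) = 3 — OK.
[5] 2j - 4m = 2(5) - 4(3) = -2 — OK.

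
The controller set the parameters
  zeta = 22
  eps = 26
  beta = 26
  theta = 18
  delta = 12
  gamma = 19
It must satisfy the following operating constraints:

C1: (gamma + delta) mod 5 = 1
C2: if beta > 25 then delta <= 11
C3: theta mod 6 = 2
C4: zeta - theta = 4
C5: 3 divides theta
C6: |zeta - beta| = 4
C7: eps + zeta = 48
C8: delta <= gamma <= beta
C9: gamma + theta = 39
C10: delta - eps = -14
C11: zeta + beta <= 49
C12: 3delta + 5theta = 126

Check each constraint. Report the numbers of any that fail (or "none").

C1: gamma + delta = 31; 31 mod 5 = 1 — holds.
C2: beta = 26 > 25, so we need delta ≤ 11; but delta = 12 > 11 — does not hold.
C3: 18 mod 6 = 0, not 2 — does not hold.
C4: zeta - theta = 22 - 18 = 4 — holds.
C5: 18 / 3 = 6, so 3 divides 18 — holds.
C6: |22 - 26| = 4 — holds.
C7: eps + zeta = 26 + 22 = 48 — holds.
C8: values 12 <= 19 <= 26 — holds.
C9: gamma + theta = 19 + 18 = 37, not 39 — does not hold.
C10: delta - eps = 12 - 26 = -14 — holds.
C11: zeta + beta = 22 + 26 = 48; 48 ≤ 49 — holds.
C12: 3delta + 5theta = 3(12) + 5(18) = 126 — holds.

Constraints 2, 3, 9 are violated.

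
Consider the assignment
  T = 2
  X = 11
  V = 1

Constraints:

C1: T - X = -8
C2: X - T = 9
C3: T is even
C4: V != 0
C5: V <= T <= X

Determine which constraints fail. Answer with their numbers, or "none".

Constraint 1 is violated.

C1: T - X = 2 - 11 = -9, not -8  ✗
C2: X - T = 11 - 2 = 9  ✓
C3: T = 2 is even  ✓
C4: V = 1, and 1 ≠ 0  ✓
C5: values 1 <= 2 <= 11  ✓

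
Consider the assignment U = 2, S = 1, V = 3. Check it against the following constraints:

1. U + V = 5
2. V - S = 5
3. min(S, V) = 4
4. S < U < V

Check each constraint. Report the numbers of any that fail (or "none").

1. U + V = 2 + 3 = 5 — satisfied.
2. V - S = 3 - 1 = 2, not 5 — violated.
3. min(1, 3) = 1, not 4 — violated.
4. values 1 < 2 < 3 — satisfied.

Constraints 2 and 3 do not hold.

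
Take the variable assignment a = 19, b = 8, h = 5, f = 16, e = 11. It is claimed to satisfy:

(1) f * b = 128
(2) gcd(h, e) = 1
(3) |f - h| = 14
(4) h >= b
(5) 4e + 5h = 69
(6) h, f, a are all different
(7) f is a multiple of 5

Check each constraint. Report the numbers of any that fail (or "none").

The assignment fails constraints 3, 4, and 7.

(1) f * b = 16 * 8 = 128 — holds.
(2) gcd(5, 11) = 1 — holds.
(3) |16 - 5| = 11, not 14 — does not hold.
(4) h = 5, b = 8; 5 < 8 (want ≥) — does not hold.
(5) 4e + 5h = 4(11) + 5(5) = 69 — holds.
(6) values 5, 16, 19 are pairwise distinct — holds.
(7) 16 = 5*3 + 1, so 5 does not divide 16 — does not hold.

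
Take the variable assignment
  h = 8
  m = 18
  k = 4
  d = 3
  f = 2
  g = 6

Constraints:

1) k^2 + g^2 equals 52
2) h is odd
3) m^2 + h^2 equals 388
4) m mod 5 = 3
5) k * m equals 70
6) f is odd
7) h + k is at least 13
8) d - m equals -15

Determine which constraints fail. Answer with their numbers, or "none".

Violated: 2, 5, 6, and 7.

1) k^2 + g^2 = 4^2 + 6^2 = 16 + 36 = 52  OK
2) h = 8 is even  FAIL
3) m^2 + h^2 = 18^2 + 8^2 = 324 + 64 = 388  OK
4) 18 mod 5 = 3  OK
5) k * m = 4 * 18 = 72, not 70  FAIL
6) f = 2 is even  FAIL
7) h + k = 8 + 4 = 12; 12 < 13, bound 13 not met  FAIL
8) d - m = 3 - 18 = -15  OK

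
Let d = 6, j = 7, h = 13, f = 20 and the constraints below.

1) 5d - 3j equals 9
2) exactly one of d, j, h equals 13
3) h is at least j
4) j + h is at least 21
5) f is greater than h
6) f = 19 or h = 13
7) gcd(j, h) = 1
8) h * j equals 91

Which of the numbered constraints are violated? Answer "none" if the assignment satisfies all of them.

Violated: 4.

1) 5d - 3j = 5(6) - 3(7) = 9  ✓
2) d=6, j=7, h=13; 1 of them equals 13  ✓
3) h = 13, j = 7; 13 ≥ 7  ✓
4) j + h = 7 + 13 = 20; 20 < 21, bound 21 not met  ✗
5) f = 20, h = 13; 20 > 13  ✓
6) f = 20 ≠ 19, but h = 13 = 13 (second disjunct)  ✓
7) gcd(7, 13) = 1  ✓
8) h * j = 13 * 7 = 91  ✓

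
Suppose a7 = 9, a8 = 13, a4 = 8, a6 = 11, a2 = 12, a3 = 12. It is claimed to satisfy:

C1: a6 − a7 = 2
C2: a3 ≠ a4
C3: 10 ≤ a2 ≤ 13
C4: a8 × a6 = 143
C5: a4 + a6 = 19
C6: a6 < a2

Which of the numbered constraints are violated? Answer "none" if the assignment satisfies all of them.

Yes — all constraints hold.

C1: a6 − a7 = 11 − 9 = 2 — OK.
C2: a3 = 12, a4 = 8; distinct — OK.
C3: a2 = 12 lies in [10, 13] — OK.
C4: a8 × a6 = 13 × 11 = 143 — OK.
C5: a4 + a6 = 8 + 11 = 19 — OK.
C6: a6 = 11, a2 = 12; 11 < 12 — OK.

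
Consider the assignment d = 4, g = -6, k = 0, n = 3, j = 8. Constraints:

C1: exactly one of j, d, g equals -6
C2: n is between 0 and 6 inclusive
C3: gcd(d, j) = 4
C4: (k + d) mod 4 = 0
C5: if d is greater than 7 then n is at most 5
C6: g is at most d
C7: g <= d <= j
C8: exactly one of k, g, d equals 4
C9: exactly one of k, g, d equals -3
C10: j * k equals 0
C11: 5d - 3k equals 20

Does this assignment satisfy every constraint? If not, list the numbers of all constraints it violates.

Constraint 9 does not hold.

C1: j=8, d=4, g=-6; 1 of them equals -6  true
C2: n = 3 lies in [0, 6]  true
C3: gcd(4, 8) = 4  true
C4: k + d = 4; 4 mod 4 = 0  true
C5: d = 4, not > 7; antecedent false, conditional vacuously true  true
C6: g = -6, d = 4; -6 ≤ 4  true
C7: values -6 <= 4 <= 8  true
C8: k=0, g=-6, d=4; 1 of them equals 4  true
C9: k=0, g=-6, d=4; 0 of them equal -3, not exactly one  false
C10: j * k = 8 * 0 = 0  true
C11: 5d - 3k = 5(4) - 3(0) = 20  true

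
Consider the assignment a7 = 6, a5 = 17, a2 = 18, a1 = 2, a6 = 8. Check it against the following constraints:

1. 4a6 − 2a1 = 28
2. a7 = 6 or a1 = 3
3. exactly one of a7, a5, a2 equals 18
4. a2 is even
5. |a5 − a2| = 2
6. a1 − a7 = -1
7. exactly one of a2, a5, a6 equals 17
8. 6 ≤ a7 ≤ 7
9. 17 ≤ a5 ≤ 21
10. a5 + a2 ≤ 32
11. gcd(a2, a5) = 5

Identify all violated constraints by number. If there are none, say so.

Constraints 5, 6, 10, and 11 are violated.

1. 4a6 − 2a1 = 4(8) − 2(2) = 28 — satisfied.
2. a7 = 6 = 6 (first disjunct) — satisfied.
3. a7=6, a5=17, a2=18; 1 of them equals 18 — satisfied.
4. a2 = 18 is even — satisfied.
5. |17 − 18| = 1, not 2 — violated.
6. a1 − a7 = 2 − 6 = -4, not -1 — violated.
7. a2=18, a5=17, a6=8; 1 of them equals 17 — satisfied.
8. a7 = 6 lies in [6, 7] — satisfied.
9. a5 = 17 lies in [17, 21] — satisfied.
10. a5 + a2 = 17 + 18 = 35; 35 > 32, bound 32 not met — violated.
11. gcd(18, 17) = 1, not 5 — violated.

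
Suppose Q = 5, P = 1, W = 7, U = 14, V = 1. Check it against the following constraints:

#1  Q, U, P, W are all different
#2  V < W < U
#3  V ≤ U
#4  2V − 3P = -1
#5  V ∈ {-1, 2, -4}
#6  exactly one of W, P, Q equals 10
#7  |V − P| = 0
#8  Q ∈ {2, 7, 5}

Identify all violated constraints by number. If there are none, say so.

#1 values 5, 14, 1, 7 are pairwise distinct — satisfied.
#2 values 1 < 7 < 14 — satisfied.
#3 V = 1, U = 14; 1 ≤ 14 — satisfied.
#4 2V − 3P = 2(1) − 3(1) = -1 — satisfied.
#5 V = 1 is not in {-1, 2, -4} — violated.
#6 W=7, P=1, Q=5; 0 of them equal 10, not exactly one — violated.
#7 |1 − 1| = 0 — satisfied.
#8 Q = 5 is in {2, 7, 5} — satisfied.

The assignment fails constraints 5 and 6.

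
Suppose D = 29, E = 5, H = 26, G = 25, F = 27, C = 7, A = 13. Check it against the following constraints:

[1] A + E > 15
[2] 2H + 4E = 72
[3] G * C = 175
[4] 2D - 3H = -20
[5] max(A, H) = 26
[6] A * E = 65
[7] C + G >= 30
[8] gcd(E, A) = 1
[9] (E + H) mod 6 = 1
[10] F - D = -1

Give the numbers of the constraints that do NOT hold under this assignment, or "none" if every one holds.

Constraint 10 is violated.

[1] A + E = 13 + 5 = 18; 18 > 15  OK
[2] 2H + 4E = 2(26) + 4(5) = 72  OK
[3] G * C = 25 * 7 = 175  OK
[4] 2D - 3H = 2(29) - 3(26) = -20  OK
[5] max(13, 26) = 26  OK
[6] A * E = 13 * 5 = 65  OK
[7] C + G = 7 + 25 = 32; 32 ≥ 30  OK
[8] gcd(5, 13) = 1  OK
[9] E + H = 31; 31 mod 6 = 1  OK
[10] F - D = 27 - 29 = -2, not -1  FAIL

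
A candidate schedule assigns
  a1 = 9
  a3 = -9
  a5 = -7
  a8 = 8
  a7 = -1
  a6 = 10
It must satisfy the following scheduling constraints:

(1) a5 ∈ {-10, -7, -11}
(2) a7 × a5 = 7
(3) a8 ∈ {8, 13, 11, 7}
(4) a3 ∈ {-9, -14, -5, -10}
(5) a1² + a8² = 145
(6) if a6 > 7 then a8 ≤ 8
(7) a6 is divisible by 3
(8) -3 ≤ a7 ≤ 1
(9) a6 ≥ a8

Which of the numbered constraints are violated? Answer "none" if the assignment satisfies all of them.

The assignment fails constraint 7.

(1) a5 = -7 is in {-10, -7, -11} — OK.
(2) a7 × a5 = -1 × (-7) = 7 — OK.
(3) a8 = 8 is in {8, 13, 11, 7} — OK.
(4) a3 = -9 is in {-9, -14, -5, -10} — OK.
(5) a1² + a8² = 9² + 8² = 81 + 64 = 145 — OK.
(6) a6 = 10 > 7, so we need a8 ≤ 8; a8 = 8 ≤ 8 — OK.
(7) 10 = 3×3 + 1, so 3 does not divide 10 — violated.
(8) a7 = -1 lies in [-3, 1] — OK.
(9) a6 = 10, a8 = 8; 10 ≥ 8 — OK.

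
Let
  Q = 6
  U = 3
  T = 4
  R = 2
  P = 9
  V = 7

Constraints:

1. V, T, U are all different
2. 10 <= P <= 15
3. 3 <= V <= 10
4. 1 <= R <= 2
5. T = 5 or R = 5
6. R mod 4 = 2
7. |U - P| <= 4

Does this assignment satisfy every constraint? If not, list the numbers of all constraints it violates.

The assignment fails constraints 2, 5, and 7.

1. values 7, 4, 3 are pairwise distinct  ✔
2. P = 9 is outside [10, 15]  ✘
3. V = 7 lies in [3, 10]  ✔
4. R = 2 lies in [1, 2]  ✔
5. T = 4 ≠ 5 and R = 2 ≠ 5; both disjuncts false  ✘
6. 2 mod 4 = 2  ✔
7. |3 - 9| = 6; 6 > 4, exceeds bound 4  ✘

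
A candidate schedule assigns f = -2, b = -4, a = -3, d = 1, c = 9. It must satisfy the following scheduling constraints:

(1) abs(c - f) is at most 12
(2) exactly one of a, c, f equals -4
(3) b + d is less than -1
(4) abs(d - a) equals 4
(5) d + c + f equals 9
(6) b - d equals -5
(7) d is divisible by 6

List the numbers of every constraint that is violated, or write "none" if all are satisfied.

(1) abs(9 - (-2)) = 11; 11 ≤ 12 — OK.
(2) a=-3, c=9, f=-2; 0 of them equal -4, not exactly one — violated.
(3) b + d = -4 + 1 = -3; -3 < -1 — OK.
(4) abs(1 - (-3)) = 4 — OK.
(5) d + c + f = 1 + 9 + (-2) = 8, not 9 — violated.
(6) b - d = -4 - 1 = -5 — OK.
(7) 1 = 6*0 + 1, so 6 does not divide 1 — violated.

Constraints 2, 5, and 7 do not hold.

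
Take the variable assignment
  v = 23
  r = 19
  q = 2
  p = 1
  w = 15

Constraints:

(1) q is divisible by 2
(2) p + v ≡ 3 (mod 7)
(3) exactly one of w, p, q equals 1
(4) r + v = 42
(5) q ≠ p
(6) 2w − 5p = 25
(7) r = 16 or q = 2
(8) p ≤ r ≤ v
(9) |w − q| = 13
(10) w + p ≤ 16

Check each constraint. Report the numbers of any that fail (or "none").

The assignment satisfies every constraint.

(1) 2 / 2 = 1, so 2 divides 2  yes
(2) p + v = 24; 24 mod 7 = 3  yes
(3) w=15, p=1, q=2; 1 of them equals 1  yes
(4) r + v = 19 + 23 = 42  yes
(5) q = 2, p = 1; distinct  yes
(6) 2w − 5p = 2(15) − 5(1) = 25  yes
(7) r = 19 ≠ 16, but q = 2 = 2 (second disjunct)  yes
(8) values 1 ≤ 19 ≤ 23  yes
(9) |15 − 2| = 13  yes
(10) w + p = 15 + 1 = 16; 16 ≤ 16  yes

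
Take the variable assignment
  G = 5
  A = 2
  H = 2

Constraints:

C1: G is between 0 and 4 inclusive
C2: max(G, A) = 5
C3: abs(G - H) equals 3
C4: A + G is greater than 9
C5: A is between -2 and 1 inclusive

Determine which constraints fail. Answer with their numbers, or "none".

Constraints 1, 4, 5 do not hold.

C1: G = 5 is outside [0, 4] — fails.
C2: max(5, 2) = 5 — holds.
C3: abs(5 - 2) = 3 — holds.
C4: A + G = 2 + 5 = 7; 7 ≤ 9, bound 9 not met — fails.
C5: A = 2 is outside [-2, 1] — fails.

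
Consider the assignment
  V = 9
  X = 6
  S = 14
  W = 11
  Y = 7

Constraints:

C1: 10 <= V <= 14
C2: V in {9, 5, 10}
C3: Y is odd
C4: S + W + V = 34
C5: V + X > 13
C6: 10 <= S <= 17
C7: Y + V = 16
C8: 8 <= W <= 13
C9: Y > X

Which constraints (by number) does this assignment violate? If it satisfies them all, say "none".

C1: V = 9 is outside [10, 14] — violated.
C2: V = 9 is in {9, 5, 10} — satisfied.
C3: Y = 7 is odd — satisfied.
C4: S + W + V = 14 + 11 + 9 = 34 — satisfied.
C5: V + X = 9 + 6 = 15; 15 > 13 — satisfied.
C6: S = 14 lies in [10, 17] — satisfied.
C7: Y + V = 7 + 9 = 16 — satisfied.
C8: W = 11 lies in [8, 13] — satisfied.
C9: Y = 7, X = 6; 7 > 6 — satisfied.

No — constraint 1 is not satisfied.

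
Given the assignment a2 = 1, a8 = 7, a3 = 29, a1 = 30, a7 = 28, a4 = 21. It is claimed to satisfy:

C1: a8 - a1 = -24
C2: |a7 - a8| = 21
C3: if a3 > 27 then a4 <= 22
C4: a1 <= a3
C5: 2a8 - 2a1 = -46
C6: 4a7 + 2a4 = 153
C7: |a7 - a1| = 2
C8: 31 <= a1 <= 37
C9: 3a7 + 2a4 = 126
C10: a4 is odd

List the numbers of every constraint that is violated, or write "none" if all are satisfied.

The assignment fails constraints 1, 4, 6, and 8.

C1: a8 - a1 = 7 - 30 = -23, not -24  ✘
C2: |28 - 7| = 21  ✔
C3: a3 = 29 > 27, so we need a4 ≤ 22; a4 = 21 ≤ 22  ✔
C4: a1 = 30, a3 = 29; 30 > 29 (want ≤)  ✘
C5: 2a8 - 2a1 = 2(7) - 2(30) = -46  ✔
C6: 4a7 + 2a4 = 4(28) + 2(21) = 154, not 153  ✘
C7: |28 - 30| = 2  ✔
C8: a1 = 30 is outside [31, 37]  ✘
C9: 3a7 + 2a4 = 3(28) + 2(21) = 126  ✔
C10: a4 = 21 is odd  ✔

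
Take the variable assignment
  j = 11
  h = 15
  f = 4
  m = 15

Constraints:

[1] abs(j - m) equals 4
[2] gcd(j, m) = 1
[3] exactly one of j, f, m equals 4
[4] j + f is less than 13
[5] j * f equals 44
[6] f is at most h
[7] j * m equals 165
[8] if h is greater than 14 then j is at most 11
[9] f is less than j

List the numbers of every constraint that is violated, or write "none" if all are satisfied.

Violated: 4.

[1] abs(11 - 15) = 4 — holds.
[2] gcd(11, 15) = 1 — holds.
[3] j=11, f=4, m=15; 1 of them equals 4 — holds.
[4] j + f = 11 + 4 = 15; 15 ≥ 13, bound 13 not met — fails.
[5] j * f = 11 * 4 = 44 — holds.
[6] f = 4, h = 15; 4 ≤ 15 — holds.
[7] j * m = 11 * 15 = 165 — holds.
[8] h = 15 > 14, so we need j ≤ 11; j = 11 ≤ 11 — holds.
[9] f = 4, j = 11; 4 < 11 — holds.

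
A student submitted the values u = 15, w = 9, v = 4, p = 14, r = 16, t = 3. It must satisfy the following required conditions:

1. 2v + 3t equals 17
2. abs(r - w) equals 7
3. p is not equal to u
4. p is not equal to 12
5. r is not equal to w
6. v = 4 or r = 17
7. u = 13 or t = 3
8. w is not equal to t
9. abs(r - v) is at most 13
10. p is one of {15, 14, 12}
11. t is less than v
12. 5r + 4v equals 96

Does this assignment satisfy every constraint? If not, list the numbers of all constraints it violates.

1. 2v + 3t = 2(4) + 3(3) = 17  OK
2. abs(16 - 9) = 7  OK
3. p = 14, u = 15; distinct  OK
4. p = 14, and 14 ≠ 12  OK
5. r = 16, w = 9; distinct  OK
6. v = 4 = 4 (first disjunct)  OK
7. u = 15 ≠ 13, but t = 3 = 3 (second disjunct)  OK
8. w = 9, t = 3; distinct  OK
9. abs(16 - 4) = 12; 12 ≤ 13  OK
10. p = 14 is in {15, 14, 12}  OK
11. t = 3, v = 4; 3 < 4  OK
12. 5r + 4v = 5(16) + 4(4) = 96  OK

The assignment satisfies every constraint.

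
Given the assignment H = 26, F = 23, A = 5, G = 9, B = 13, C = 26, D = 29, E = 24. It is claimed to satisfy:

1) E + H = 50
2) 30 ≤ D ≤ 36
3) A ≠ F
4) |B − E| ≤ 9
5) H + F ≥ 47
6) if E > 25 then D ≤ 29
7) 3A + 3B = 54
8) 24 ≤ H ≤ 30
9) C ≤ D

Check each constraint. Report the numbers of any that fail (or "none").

1) E + H = 24 + 26 = 50  OK
2) D = 29 is outside [30, 36]  FAIL
3) A = 5, F = 23; distinct  OK
4) |13 − 24| = 11; 11 > 9, exceeds bound 9  FAIL
5) H + F = 26 + 23 = 49; 49 ≥ 47  OK
6) E = 24, not > 25; antecedent false, conditional vacuously true  OK
7) 3A + 3B = 3(5) + 3(13) = 54  OK
8) H = 26 lies in [24, 30]  OK
9) C = 26, D = 29; 26 ≤ 29  OK

Violated: 2, 4.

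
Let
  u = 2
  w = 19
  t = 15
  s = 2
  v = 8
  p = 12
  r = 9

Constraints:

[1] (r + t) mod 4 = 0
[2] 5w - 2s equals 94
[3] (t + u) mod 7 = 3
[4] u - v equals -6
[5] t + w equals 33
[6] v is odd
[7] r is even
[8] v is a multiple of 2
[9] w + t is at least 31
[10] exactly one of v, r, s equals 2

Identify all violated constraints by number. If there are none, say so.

The assignment fails constraints 2, 5, 6, 7.

[1] r + t = 24; 24 mod 4 = 0 — holds.
[2] 5w - 2s = 5(19) - 2(2) = 91, not 94 — fails.
[3] t + u = 17; 17 mod 7 = 3 — holds.
[4] u - v = 2 - 8 = -6 — holds.
[5] t + w = 15 + 19 = 34, not 33 — fails.
[6] v = 8 is even — fails.
[7] r = 9 is odd — fails.
[8] 8 / 2 = 4, so 2 divides 8 — holds.
[9] w + t = 19 + 15 = 34; 34 ≥ 31 — holds.
[10] v=8, r=9, s=2; 1 of them equals 2 — holds.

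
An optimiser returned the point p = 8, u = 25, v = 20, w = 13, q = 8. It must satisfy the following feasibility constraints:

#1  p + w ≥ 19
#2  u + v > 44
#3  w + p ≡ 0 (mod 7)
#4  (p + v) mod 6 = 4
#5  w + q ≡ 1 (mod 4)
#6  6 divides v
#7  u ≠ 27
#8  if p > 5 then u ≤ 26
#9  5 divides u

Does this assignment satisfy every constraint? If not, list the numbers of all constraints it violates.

#1 p + w = 8 + 13 = 21; 21 ≥ 19  ✔
#2 u + v = 25 + 20 = 45; 45 > 44  ✔
#3 w + p = 21; 21 mod 7 = 0  ✔
#4 p + v = 28; 28 mod 6 = 4  ✔
#5 w + q = 21; 21 mod 4 = 1  ✔
#6 20 = 6×3 + 2, so 6 does not divide 20  ✘
#7 u = 25, and 25 ≠ 27  ✔
#8 p = 8 > 5, so we need u ≤ 26; u = 25 ≤ 26  ✔
#9 25 / 5 = 5, so 5 divides 25  ✔

Constraint 6 does not hold.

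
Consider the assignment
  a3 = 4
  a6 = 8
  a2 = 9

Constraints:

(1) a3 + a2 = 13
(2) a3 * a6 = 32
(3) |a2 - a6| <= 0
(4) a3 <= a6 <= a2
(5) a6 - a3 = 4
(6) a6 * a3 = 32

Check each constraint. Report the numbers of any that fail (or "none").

Constraint 3 is violated.

(1) a3 + a2 = 4 + 9 = 13  OK
(2) a3 * a6 = 4 * 8 = 32  OK
(3) |9 - 8| = 1; 1 > 0, exceeds bound 0  FAIL
(4) values 4 <= 8 <= 9  OK
(5) a6 - a3 = 8 - 4 = 4  OK
(6) a6 * a3 = 8 * 4 = 32  OK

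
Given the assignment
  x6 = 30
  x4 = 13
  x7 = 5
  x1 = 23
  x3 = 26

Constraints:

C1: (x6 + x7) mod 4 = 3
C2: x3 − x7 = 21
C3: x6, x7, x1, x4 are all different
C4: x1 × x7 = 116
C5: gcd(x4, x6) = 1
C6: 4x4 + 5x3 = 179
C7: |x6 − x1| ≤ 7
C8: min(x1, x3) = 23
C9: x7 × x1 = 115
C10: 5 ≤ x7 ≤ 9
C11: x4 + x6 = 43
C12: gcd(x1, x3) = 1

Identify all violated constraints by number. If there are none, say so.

No — constraints 4, 6 are not satisfied.

C1: x6 + x7 = 35; 35 mod 4 = 3  true
C2: x3 − x7 = 26 − 5 = 21  true
C3: values 30, 5, 23, 13 are pairwise distinct  true
C4: x1 × x7 = 23 × 5 = 115, not 116  false
C5: gcd(13, 30) = 1  true
C6: 4x4 + 5x3 = 4(13) + 5(26) = 182, not 179  false
C7: |30 − 23| = 7; 7 ≤ 7  true
C8: min(23, 26) = 23  true
C9: x7 × x1 = 5 × 23 = 115  true
C10: x7 = 5 lies in [5, 9]  true
C11: x4 + x6 = 13 + 30 = 43  true
C12: gcd(23, 26) = 1  true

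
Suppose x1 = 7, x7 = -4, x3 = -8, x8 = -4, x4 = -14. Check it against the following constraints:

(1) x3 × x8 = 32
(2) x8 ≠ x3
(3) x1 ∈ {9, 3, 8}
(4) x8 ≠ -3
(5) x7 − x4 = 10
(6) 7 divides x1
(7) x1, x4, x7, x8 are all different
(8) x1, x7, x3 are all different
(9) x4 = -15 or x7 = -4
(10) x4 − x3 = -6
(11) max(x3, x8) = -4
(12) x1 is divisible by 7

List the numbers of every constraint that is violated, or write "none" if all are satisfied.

Violated: 3, 7.

(1) x3 × x8 = -8 × (-4) = 32 — satisfied.
(2) x8 = -4, x3 = -8; distinct — satisfied.
(3) x1 = 7 is not in {9, 3, 8} — violated.
(4) x8 = -4, and -4 ≠ -3 — satisfied.
(5) x7 − x4 = -4 − (-14) = 10 — satisfied.
(6) 7 / 7 = 1, so 7 divides 7 — satisfied.
(7) x7 = x8 = -4, not all different — violated.
(8) values 7, -4, -8 are pairwise distinct — satisfied.
(9) x4 = -14 ≠ -15, but x7 = -4 = -4 (second disjunct) — satisfied.
(10) x4 − x3 = -14 − (-8) = -6 — satisfied.
(11) max(-8, -4) = -4 — satisfied.
(12) 7 / 7 = 1, so 7 divides 7 — satisfied.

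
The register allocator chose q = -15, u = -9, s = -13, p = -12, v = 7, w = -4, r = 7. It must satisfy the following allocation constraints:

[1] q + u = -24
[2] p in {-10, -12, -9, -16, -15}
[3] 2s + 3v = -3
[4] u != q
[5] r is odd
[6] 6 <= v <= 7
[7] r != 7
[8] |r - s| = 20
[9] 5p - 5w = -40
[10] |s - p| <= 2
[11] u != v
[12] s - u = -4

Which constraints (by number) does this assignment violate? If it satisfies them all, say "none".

[1] q + u = -15 + (-9) = -24  true
[2] p = -12 is in {-10, -12, -9, -16, -15}  true
[3] 2s + 3v = 2(-13) + 3(7) = -5, not -3  false
[4] u = -9, q = -15; distinct  true
[5] r = 7 is odd  true
[6] v = 7 lies in [6, 7]  true
[7] r = 7, but 7 is required to differ  false
[8] |7 - (-13)| = 20  true
[9] 5p - 5w = 5(-12) - 5(-4) = -40  true
[10] |-13 - (-12)| = 1; 1 ≤ 2  true
[11] u = -9, v = 7; distinct  true
[12] s - u = -13 - (-9) = -4  true

Constraints 3, 7 are violated.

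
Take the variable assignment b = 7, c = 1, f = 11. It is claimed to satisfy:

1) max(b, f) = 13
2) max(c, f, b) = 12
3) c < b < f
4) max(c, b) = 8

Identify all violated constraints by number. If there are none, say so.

The assignment fails constraints 1, 2, and 4.

1) max(7, 11) = 11, not 13 — violated.
2) max(1, 11, 7) = 11, not 12 — violated.
3) values 1 < 7 < 11 — satisfied.
4) max(1, 7) = 7, not 8 — violated.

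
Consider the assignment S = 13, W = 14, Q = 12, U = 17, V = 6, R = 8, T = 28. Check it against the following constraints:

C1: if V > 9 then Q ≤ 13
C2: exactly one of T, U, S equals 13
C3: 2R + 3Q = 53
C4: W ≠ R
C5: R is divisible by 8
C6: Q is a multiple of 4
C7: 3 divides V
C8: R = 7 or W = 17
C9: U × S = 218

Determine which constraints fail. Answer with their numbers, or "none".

Constraints 3, 8, 9 are violated.

C1: V = 6, not > 9; antecedent false, conditional vacuously true — holds.
C2: T=28, U=17, S=13; 1 of them equals 13 — holds.
C3: 2R + 3Q = 2(8) + 3(12) = 52, not 53 — fails.
C4: W = 14, R = 8; distinct — holds.
C5: 8 / 8 = 1, so 8 divides 8 — holds.
C6: 12 / 4 = 3, so 4 divides 12 — holds.
C7: 6 / 3 = 2, so 3 divides 6 — holds.
C8: R = 8 ≠ 7 and W = 14 ≠ 17; both disjuncts false — fails.
C9: U × S = 17 × 13 = 221, not 218 — fails.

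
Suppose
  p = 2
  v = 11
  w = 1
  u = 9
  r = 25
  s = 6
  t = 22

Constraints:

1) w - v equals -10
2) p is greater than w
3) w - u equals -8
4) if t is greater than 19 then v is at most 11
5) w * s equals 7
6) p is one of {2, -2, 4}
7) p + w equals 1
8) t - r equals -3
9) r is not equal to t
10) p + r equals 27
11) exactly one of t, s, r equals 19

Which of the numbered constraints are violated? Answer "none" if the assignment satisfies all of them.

1) w - v = 1 - 11 = -10  yes
2) p = 2, w = 1; 2 > 1  yes
3) w - u = 1 - 9 = -8  yes
4) t = 22 > 19, so we need v ≤ 11; v = 11 ≤ 11  yes
5) w * s = 1 * 6 = 6, not 7  no
6) p = 2 is in {2, -2, 4}  yes
7) p + w = 2 + 1 = 3, not 1  no
8) t - r = 22 - 25 = -3  yes
9) r = 25, t = 22; distinct  yes
10) p + r = 2 + 25 = 27  yes
11) t=22, s=6, r=25; 0 of them equal 19, not exactly one  no

Constraints 5, 7, and 11 do not hold.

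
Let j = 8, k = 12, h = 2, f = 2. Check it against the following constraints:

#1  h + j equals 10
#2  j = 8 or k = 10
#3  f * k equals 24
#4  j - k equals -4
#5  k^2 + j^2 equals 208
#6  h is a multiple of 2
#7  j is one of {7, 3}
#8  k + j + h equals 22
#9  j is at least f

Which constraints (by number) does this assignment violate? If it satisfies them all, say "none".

#1 h + j = 2 + 8 = 10  ✓
#2 j = 8 = 8 (first disjunct)  ✓
#3 f * k = 2 * 12 = 24  ✓
#4 j - k = 8 - 12 = -4  ✓
#5 k^2 + j^2 = 12^2 + 8^2 = 144 + 64 = 208  ✓
#6 2 / 2 = 1, so 2 divides 2  ✓
#7 j = 8 is not in {7, 3}  ✗
#8 k + j + h = 12 + 8 + 2 = 22  ✓
#9 j = 8, f = 2; 8 ≥ 2  ✓

The assignment fails constraint 7.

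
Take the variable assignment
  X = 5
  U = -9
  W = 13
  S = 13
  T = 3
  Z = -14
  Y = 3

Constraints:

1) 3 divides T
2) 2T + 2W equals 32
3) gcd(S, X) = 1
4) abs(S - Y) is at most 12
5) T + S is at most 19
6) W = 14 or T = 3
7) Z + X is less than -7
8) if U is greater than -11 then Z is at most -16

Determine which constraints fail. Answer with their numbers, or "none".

No — constraint 8 is not satisfied.

1) 3 / 3 = 1, so 3 divides 3 — holds.
2) 2T + 2W = 2(3) + 2(13) = 32 — holds.
3) gcd(13, 5) = 1 — holds.
4) abs(13 - 3) = 10; 10 ≤ 12 — holds.
5) T + S = 3 + 13 = 16; 16 ≤ 19 — holds.
6) W = 13 ≠ 14, but T = 3 = 3 (second disjunct) — holds.
7) Z + X = -14 + 5 = -9; -9 < -7 — holds.
8) U = -9 > -11, so we need Z ≤ -16; but Z = -14 > -16 — fails.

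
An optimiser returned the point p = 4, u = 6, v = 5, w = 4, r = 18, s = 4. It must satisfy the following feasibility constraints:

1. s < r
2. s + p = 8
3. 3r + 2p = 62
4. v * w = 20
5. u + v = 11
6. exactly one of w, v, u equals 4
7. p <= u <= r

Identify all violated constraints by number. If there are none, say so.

The assignment satisfies every constraint.

1. s = 4, r = 18; 4 < 18  ✓
2. s + p = 4 + 4 = 8  ✓
3. 3r + 2p = 3(18) + 2(4) = 62  ✓
4. v * w = 5 * 4 = 20  ✓
5. u + v = 6 + 5 = 11  ✓
6. w=4, v=5, u=6; 1 of them equals 4  ✓
7. values 4 <= 6 <= 18  ✓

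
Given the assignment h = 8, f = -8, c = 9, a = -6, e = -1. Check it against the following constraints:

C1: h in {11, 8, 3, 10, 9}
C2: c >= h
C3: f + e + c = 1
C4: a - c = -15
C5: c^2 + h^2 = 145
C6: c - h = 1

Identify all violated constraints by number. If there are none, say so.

Constraint 3 does not hold.

C1: h = 8 is in {11, 8, 3, 10, 9}  yes
C2: c = 9, h = 8; 9 ≥ 8  yes
C3: f + e + c = -8 + (-1) + 9 = 0, not 1  no
C4: a - c = -6 - 9 = -15  yes
C5: c^2 + h^2 = 9^2 + 8^2 = 81 + 64 = 145  yes
C6: c - h = 9 - 8 = 1  yes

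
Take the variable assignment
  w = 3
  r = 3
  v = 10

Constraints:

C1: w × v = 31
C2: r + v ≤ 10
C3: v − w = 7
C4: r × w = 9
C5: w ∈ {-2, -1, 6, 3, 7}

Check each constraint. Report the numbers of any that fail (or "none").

Constraints 1 and 2 do not hold.

C1: w × v = 3 × 10 = 30, not 31 — fails.
C2: r + v = 3 + 10 = 13; 13 > 10, bound 10 not met — fails.
C3: v − w = 10 − 3 = 7 — holds.
C4: r × w = 3 × 3 = 9 — holds.
C5: w = 3 is in {-2, -1, 6, 3, 7} — holds.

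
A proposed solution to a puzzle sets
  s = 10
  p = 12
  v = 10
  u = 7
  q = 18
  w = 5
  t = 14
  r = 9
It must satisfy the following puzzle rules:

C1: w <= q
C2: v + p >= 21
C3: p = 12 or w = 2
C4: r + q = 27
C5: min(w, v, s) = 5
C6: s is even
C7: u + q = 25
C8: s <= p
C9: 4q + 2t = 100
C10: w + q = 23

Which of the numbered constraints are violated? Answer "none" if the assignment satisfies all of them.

C1: w = 5, q = 18; 5 ≤ 18  yes
C2: v + p = 10 + 12 = 22; 22 ≥ 21  yes
C3: p = 12 = 12 (first disjunct)  yes
C4: r + q = 9 + 18 = 27  yes
C5: min(5, 10, 10) = 5  yes
C6: s = 10 is even  yes
C7: u + q = 7 + 18 = 25  yes
C8: s = 10, p = 12; 10 ≤ 12  yes
C9: 4q + 2t = 4(18) + 2(14) = 100  yes
C10: w + q = 5 + 18 = 23  yes

None — every constraint holds.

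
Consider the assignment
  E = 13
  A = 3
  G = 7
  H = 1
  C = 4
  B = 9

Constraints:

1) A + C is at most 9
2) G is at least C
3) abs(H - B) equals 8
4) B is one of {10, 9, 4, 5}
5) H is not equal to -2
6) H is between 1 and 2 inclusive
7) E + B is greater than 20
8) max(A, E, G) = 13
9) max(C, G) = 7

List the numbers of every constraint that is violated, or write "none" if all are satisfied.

1) A + C = 3 + 4 = 7; 7 ≤ 9 — holds.
2) G = 7, C = 4; 7 ≥ 4 — holds.
3) abs(1 - 9) = 8 — holds.
4) B = 9 is in {10, 9, 4, 5} — holds.
5) H = 1, and 1 ≠ -2 — holds.
6) H = 1 lies in [1, 2] — holds.
7) E + B = 13 + 9 = 22; 22 > 20 — holds.
8) max(3, 13, 7) = 13 — holds.
9) max(4, 7) = 7 — holds.

None — every constraint holds.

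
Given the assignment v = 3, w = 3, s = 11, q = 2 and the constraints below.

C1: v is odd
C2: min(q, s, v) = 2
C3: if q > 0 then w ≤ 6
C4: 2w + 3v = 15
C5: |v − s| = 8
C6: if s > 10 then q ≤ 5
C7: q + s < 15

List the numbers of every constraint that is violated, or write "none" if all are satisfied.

None — every constraint holds.

C1: v = 3 is odd — satisfied.
C2: min(2, 11, 3) = 2 — satisfied.
C3: q = 2 > 0, so we need w ≤ 6; w = 3 ≤ 6 — satisfied.
C4: 2w + 3v = 2(3) + 3(3) = 15 — satisfied.
C5: |3 − 11| = 8 — satisfied.
C6: s = 11 > 10, so we need q ≤ 5; q = 2 ≤ 5 — satisfied.
C7: q + s = 2 + 11 = 13; 13 < 15 — satisfied.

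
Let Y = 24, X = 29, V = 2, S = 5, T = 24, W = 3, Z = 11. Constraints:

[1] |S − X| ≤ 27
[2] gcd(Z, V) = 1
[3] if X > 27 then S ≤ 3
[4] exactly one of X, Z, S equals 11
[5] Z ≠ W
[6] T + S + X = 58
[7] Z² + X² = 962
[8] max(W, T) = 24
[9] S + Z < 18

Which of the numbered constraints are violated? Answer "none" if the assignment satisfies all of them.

[1] |5 − 29| = 24; 24 ≤ 27 — holds.
[2] gcd(11, 2) = 1 — holds.
[3] X = 29 > 27, so we need S ≤ 3; but S = 5 > 3 — fails.
[4] X=29, Z=11, S=5; 1 of them equals 11 — holds.
[5] Z = 11, W = 3; distinct — holds.
[6] T + S + X = 24 + 5 + 29 = 58 — holds.
[7] Z² + X² = 11² + 29² = 121 + 841 = 962 — holds.
[8] max(3, 24) = 24 — holds.
[9] S + Z = 5 + 11 = 16; 16 < 18 — holds.

No — constraint 3 is not satisfied.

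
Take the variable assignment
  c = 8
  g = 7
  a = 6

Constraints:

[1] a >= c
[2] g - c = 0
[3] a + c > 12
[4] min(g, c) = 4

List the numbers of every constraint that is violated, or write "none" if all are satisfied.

Constraints 1, 2, 4 do not hold.

[1] a = 6, c = 8; 6 < 8 (want ≥)  false
[2] g - c = 7 - 8 = -1, not 0  false
[3] a + c = 6 + 8 = 14; 14 > 12  true
[4] min(7, 8) = 7, not 4  false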